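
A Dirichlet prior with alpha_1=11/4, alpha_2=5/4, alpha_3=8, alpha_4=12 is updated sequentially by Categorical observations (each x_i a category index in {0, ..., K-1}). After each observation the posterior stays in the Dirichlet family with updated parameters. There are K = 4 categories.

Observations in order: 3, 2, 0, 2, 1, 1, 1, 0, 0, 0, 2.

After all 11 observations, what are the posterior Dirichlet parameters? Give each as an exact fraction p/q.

alpha_1=27/4, alpha_2=17/4, alpha_3=11, alpha_4=13

obs 1: x=3 → posterior Dirichlet(11/4, 5/4, 8, 13)
obs 2: x=2 → posterior Dirichlet(11/4, 5/4, 9, 13)
obs 3: x=0 → posterior Dirichlet(15/4, 5/4, 9, 13)
obs 4: x=2 → posterior Dirichlet(15/4, 5/4, 10, 13)
obs 5: x=1 → posterior Dirichlet(15/4, 9/4, 10, 13)
obs 6: x=1 → posterior Dirichlet(15/4, 13/4, 10, 13)
obs 7: x=1 → posterior Dirichlet(15/4, 17/4, 10, 13)
obs 8: x=0 → posterior Dirichlet(19/4, 17/4, 10, 13)
obs 9: x=0 → posterior Dirichlet(23/4, 17/4, 10, 13)
obs 10: x=0 → posterior Dirichlet(27/4, 17/4, 10, 13)
obs 11: x=2 → posterior Dirichlet(27/4, 17/4, 11, 13)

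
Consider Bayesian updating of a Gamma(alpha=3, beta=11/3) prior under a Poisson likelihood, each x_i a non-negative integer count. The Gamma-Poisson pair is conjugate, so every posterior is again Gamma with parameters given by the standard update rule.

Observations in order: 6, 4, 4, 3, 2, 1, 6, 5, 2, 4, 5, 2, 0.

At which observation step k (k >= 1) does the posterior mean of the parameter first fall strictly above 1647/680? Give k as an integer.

obs 1: x=6 → posterior Gamma(9, 14/3)
obs 2: x=4 → posterior Gamma(13, 17/3)
obs 3: x=4 → posterior Gamma(17, 20/3)
obs 4: x=3 → posterior Gamma(20, 23/3)
obs 5: x=2 → posterior Gamma(22, 26/3)
obs 6: x=1 → posterior Gamma(23, 29/3)
obs 7: x=6 → posterior Gamma(29, 32/3)
obs 8: x=5 → posterior Gamma(34, 35/3)
obs 9: x=2 → posterior Gamma(36, 38/3)
obs 10: x=4 → posterior Gamma(40, 41/3)
obs 11: x=5 → posterior Gamma(45, 44/3)
obs 12: x=2 → posterior Gamma(47, 47/3)
obs 13: x=0 → posterior Gamma(47, 50/3)

k = 3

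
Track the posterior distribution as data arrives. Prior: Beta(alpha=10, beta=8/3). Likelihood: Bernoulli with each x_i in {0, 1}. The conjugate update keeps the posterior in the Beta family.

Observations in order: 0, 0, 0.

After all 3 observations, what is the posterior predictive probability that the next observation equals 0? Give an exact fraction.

obs 1: x=0 → posterior Beta(10, 11/3)
obs 2: x=0 → posterior Beta(10, 14/3)
obs 3: x=0 → posterior Beta(10, 17/3)

17/47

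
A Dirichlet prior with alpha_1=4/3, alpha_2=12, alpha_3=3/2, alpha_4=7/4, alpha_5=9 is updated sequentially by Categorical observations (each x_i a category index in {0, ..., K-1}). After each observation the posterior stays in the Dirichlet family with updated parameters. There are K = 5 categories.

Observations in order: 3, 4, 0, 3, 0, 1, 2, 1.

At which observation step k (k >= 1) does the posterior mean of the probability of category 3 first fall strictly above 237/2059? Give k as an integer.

obs 1: x=3 → posterior Dirichlet(4/3, 12, 3/2, 11/4, 9)
obs 2: x=4 → posterior Dirichlet(4/3, 12, 3/2, 11/4, 10)
obs 3: x=0 → posterior Dirichlet(7/3, 12, 3/2, 11/4, 10)
obs 4: x=3 → posterior Dirichlet(7/3, 12, 3/2, 15/4, 10)
obs 5: x=0 → posterior Dirichlet(10/3, 12, 3/2, 15/4, 10)
obs 6: x=1 → posterior Dirichlet(10/3, 13, 3/2, 15/4, 10)
obs 7: x=2 → posterior Dirichlet(10/3, 13, 5/2, 15/4, 10)
obs 8: x=1 → posterior Dirichlet(10/3, 14, 5/2, 15/4, 10)

k = 4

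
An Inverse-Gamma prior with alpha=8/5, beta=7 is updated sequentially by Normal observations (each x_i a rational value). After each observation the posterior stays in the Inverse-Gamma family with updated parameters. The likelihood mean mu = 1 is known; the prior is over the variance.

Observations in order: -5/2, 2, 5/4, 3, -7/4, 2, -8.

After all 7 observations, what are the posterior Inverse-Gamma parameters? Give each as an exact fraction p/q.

obs 1: x=-5/2 → posterior Inverse-Gamma(21/10, 105/8)
obs 2: x=2 → posterior Inverse-Gamma(13/5, 109/8)
obs 3: x=5/4 → posterior Inverse-Gamma(31/10, 437/32)
obs 4: x=3 → posterior Inverse-Gamma(18/5, 501/32)
obs 5: x=-7/4 → posterior Inverse-Gamma(41/10, 311/16)
obs 6: x=2 → posterior Inverse-Gamma(23/5, 319/16)
obs 7: x=-8 → posterior Inverse-Gamma(51/10, 967/16)

alpha=51/10, beta=967/16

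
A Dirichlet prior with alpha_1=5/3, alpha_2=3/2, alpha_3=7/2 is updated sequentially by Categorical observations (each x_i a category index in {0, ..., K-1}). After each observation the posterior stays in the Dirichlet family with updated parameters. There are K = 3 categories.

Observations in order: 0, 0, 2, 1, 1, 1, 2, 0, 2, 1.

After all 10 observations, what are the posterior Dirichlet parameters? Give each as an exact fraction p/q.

obs 1: x=0 → posterior Dirichlet(8/3, 3/2, 7/2)
obs 2: x=0 → posterior Dirichlet(11/3, 3/2, 7/2)
obs 3: x=2 → posterior Dirichlet(11/3, 3/2, 9/2)
obs 4: x=1 → posterior Dirichlet(11/3, 5/2, 9/2)
obs 5: x=1 → posterior Dirichlet(11/3, 7/2, 9/2)
obs 6: x=1 → posterior Dirichlet(11/3, 9/2, 9/2)
obs 7: x=2 → posterior Dirichlet(11/3, 9/2, 11/2)
obs 8: x=0 → posterior Dirichlet(14/3, 9/2, 11/2)
obs 9: x=2 → posterior Dirichlet(14/3, 9/2, 13/2)
obs 10: x=1 → posterior Dirichlet(14/3, 11/2, 13/2)

alpha_1=14/3, alpha_2=11/2, alpha_3=13/2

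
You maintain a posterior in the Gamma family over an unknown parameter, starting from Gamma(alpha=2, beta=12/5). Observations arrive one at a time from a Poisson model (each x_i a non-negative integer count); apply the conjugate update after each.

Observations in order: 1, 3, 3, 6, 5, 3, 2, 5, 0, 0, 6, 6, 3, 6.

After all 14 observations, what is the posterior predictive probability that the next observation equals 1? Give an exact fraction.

obs 1: x=1 → posterior Gamma(3, 17/5)
obs 2: x=3 → posterior Gamma(6, 22/5)
obs 3: x=3 → posterior Gamma(9, 27/5)
obs 4: x=6 → posterior Gamma(15, 32/5)
obs 5: x=5 → posterior Gamma(20, 37/5)
obs 6: x=3 → posterior Gamma(23, 42/5)
obs 7: x=2 → posterior Gamma(25, 47/5)
obs 8: x=5 → posterior Gamma(30, 52/5)
obs 9: x=0 → posterior Gamma(30, 57/5)
obs 10: x=0 → posterior Gamma(30, 62/5)
obs 11: x=6 → posterior Gamma(36, 67/5)
obs 12: x=6 → posterior Gamma(42, 72/5)
obs 13: x=3 → posterior Gamma(45, 77/5)
obs 14: x=6 → posterior Gamma(51, 82/5)

3419207026374171204853430528919657177716158181622863054463471838496762433711177953094903134452449280/23871509457840891019882543816552543505350465038723294066839538474552811693144837115379557141451865227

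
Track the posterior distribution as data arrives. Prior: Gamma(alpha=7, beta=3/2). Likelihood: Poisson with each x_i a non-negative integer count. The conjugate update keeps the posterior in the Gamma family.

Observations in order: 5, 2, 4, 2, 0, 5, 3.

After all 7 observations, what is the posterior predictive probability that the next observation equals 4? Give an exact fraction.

14273073996554275334918845252370777361040/83198449060887472631428936505541918917761

obs 1: x=5 → posterior Gamma(12, 5/2)
obs 2: x=2 → posterior Gamma(14, 7/2)
obs 3: x=4 → posterior Gamma(18, 9/2)
obs 4: x=2 → posterior Gamma(20, 11/2)
obs 5: x=0 → posterior Gamma(20, 13/2)
obs 6: x=5 → posterior Gamma(25, 15/2)
obs 7: x=3 → posterior Gamma(28, 17/2)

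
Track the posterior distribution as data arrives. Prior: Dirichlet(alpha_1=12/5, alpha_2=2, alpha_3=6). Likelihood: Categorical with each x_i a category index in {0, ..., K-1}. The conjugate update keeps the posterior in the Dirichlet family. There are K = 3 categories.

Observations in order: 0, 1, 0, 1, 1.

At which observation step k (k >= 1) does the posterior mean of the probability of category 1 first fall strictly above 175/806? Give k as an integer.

obs 1: x=0 → posterior Dirichlet(17/5, 2, 6)
obs 2: x=1 → posterior Dirichlet(17/5, 3, 6)
obs 3: x=0 → posterior Dirichlet(22/5, 3, 6)
obs 4: x=1 → posterior Dirichlet(22/5, 4, 6)
obs 5: x=1 → posterior Dirichlet(22/5, 5, 6)

k = 2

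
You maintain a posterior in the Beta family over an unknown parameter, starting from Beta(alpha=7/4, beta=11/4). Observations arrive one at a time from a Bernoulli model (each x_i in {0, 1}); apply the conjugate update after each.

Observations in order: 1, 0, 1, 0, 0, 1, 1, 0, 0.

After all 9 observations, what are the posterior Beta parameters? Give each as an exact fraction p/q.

obs 1: x=1 → posterior Beta(11/4, 11/4)
obs 2: x=0 → posterior Beta(11/4, 15/4)
obs 3: x=1 → posterior Beta(15/4, 15/4)
obs 4: x=0 → posterior Beta(15/4, 19/4)
obs 5: x=0 → posterior Beta(15/4, 23/4)
obs 6: x=1 → posterior Beta(19/4, 23/4)
obs 7: x=1 → posterior Beta(23/4, 23/4)
obs 8: x=0 → posterior Beta(23/4, 27/4)
obs 9: x=0 → posterior Beta(23/4, 31/4)

alpha=23/4, beta=31/4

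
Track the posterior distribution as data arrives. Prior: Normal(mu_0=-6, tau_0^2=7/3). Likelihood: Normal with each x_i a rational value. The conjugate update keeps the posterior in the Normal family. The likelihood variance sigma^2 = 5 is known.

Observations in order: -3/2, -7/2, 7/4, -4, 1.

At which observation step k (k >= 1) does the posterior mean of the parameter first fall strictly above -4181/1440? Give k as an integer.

k = 5

obs 1: x=-3/2 → posterior Normal(-201/44, 35/22)
obs 2: x=-7/2 → posterior Normal(-125/29, 35/29)
obs 3: x=7/4 → posterior Normal(-451/144, 35/36)
obs 4: x=-4 → posterior Normal(-563/172, 35/43)
obs 5: x=1 → posterior Normal(-107/40, 7/10)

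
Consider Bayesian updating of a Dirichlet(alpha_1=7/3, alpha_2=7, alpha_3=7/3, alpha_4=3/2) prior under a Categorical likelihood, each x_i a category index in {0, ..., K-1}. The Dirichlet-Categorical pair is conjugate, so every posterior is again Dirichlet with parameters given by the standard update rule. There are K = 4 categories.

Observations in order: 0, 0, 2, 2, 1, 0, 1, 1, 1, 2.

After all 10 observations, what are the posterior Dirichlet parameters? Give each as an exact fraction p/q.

obs 1: x=0 → posterior Dirichlet(10/3, 7, 7/3, 3/2)
obs 2: x=0 → posterior Dirichlet(13/3, 7, 7/3, 3/2)
obs 3: x=2 → posterior Dirichlet(13/3, 7, 10/3, 3/2)
obs 4: x=2 → posterior Dirichlet(13/3, 7, 13/3, 3/2)
obs 5: x=1 → posterior Dirichlet(13/3, 8, 13/3, 3/2)
obs 6: x=0 → posterior Dirichlet(16/3, 8, 13/3, 3/2)
obs 7: x=1 → posterior Dirichlet(16/3, 9, 13/3, 3/2)
obs 8: x=1 → posterior Dirichlet(16/3, 10, 13/3, 3/2)
obs 9: x=1 → posterior Dirichlet(16/3, 11, 13/3, 3/2)
obs 10: x=2 → posterior Dirichlet(16/3, 11, 16/3, 3/2)

alpha_1=16/3, alpha_2=11, alpha_3=16/3, alpha_4=3/2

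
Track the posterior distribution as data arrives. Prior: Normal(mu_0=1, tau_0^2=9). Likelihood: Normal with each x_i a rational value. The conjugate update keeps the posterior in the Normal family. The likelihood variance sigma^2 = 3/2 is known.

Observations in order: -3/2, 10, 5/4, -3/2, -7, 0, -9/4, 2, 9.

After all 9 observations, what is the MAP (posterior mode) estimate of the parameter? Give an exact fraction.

obs 1: x=-3/2 → posterior Normal(-8/7, 9/7)
obs 2: x=10 → posterior Normal(4, 9/13)
obs 3: x=5/4 → posterior Normal(119/38, 9/19)
obs 4: x=-3/2 → posterior Normal(101/50, 9/25)
obs 5: x=-7 → posterior Normal(17/62, 9/31)
obs 6: x=0 → posterior Normal(17/74, 9/37)
obs 7: x=-9/4 → posterior Normal(-5/43, 9/43)
obs 8: x=2 → posterior Normal(1/7, 9/49)
obs 9: x=9 → posterior Normal(61/55, 9/55)

61/55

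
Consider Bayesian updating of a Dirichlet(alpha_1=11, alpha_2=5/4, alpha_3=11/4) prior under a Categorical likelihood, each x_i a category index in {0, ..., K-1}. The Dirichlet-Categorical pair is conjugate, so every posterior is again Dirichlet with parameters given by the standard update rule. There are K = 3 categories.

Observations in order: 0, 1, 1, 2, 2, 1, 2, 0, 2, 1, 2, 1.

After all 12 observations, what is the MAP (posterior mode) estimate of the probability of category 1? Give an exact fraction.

obs 1: x=0 → posterior Dirichlet(12, 5/4, 11/4)
obs 2: x=1 → posterior Dirichlet(12, 9/4, 11/4)
obs 3: x=1 → posterior Dirichlet(12, 13/4, 11/4)
obs 4: x=2 → posterior Dirichlet(12, 13/4, 15/4)
obs 5: x=2 → posterior Dirichlet(12, 13/4, 19/4)
obs 6: x=1 → posterior Dirichlet(12, 17/4, 19/4)
obs 7: x=2 → posterior Dirichlet(12, 17/4, 23/4)
obs 8: x=0 → posterior Dirichlet(13, 17/4, 23/4)
obs 9: x=2 → posterior Dirichlet(13, 17/4, 27/4)
obs 10: x=1 → posterior Dirichlet(13, 21/4, 27/4)
obs 11: x=2 → posterior Dirichlet(13, 21/4, 31/4)
obs 12: x=1 → posterior Dirichlet(13, 25/4, 31/4)

7/32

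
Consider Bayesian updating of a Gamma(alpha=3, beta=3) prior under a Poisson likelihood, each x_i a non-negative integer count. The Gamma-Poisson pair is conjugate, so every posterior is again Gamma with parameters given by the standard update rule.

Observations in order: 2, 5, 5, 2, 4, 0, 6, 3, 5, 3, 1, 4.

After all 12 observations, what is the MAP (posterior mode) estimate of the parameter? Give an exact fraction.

obs 1: x=2 → posterior Gamma(5, 4)
obs 2: x=5 → posterior Gamma(10, 5)
obs 3: x=5 → posterior Gamma(15, 6)
obs 4: x=2 → posterior Gamma(17, 7)
obs 5: x=4 → posterior Gamma(21, 8)
obs 6: x=0 → posterior Gamma(21, 9)
obs 7: x=6 → posterior Gamma(27, 10)
obs 8: x=3 → posterior Gamma(30, 11)
obs 9: x=5 → posterior Gamma(35, 12)
obs 10: x=3 → posterior Gamma(38, 13)
obs 11: x=1 → posterior Gamma(39, 14)
obs 12: x=4 → posterior Gamma(43, 15)

14/5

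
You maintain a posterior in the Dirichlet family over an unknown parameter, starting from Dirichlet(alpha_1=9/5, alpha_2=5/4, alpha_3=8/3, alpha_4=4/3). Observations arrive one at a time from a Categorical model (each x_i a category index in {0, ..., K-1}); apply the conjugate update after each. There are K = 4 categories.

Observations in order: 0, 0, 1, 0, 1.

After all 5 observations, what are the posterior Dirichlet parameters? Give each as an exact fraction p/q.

alpha_1=24/5, alpha_2=13/4, alpha_3=8/3, alpha_4=4/3

obs 1: x=0 → posterior Dirichlet(14/5, 5/4, 8/3, 4/3)
obs 2: x=0 → posterior Dirichlet(19/5, 5/4, 8/3, 4/3)
obs 3: x=1 → posterior Dirichlet(19/5, 9/4, 8/3, 4/3)
obs 4: x=0 → posterior Dirichlet(24/5, 9/4, 8/3, 4/3)
obs 5: x=1 → posterior Dirichlet(24/5, 13/4, 8/3, 4/3)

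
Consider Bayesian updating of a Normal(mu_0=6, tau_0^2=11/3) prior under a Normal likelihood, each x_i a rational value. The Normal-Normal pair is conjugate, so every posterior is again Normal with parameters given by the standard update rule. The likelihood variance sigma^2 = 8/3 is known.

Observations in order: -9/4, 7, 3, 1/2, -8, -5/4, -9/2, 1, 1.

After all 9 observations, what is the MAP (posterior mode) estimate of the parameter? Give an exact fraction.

obs 1: x=-9/4 → posterior Normal(93/76, 88/57)
obs 2: x=7 → posterior Normal(401/120, 44/45)
obs 3: x=3 → posterior Normal(13/4, 88/123)
obs 4: x=1/2 → posterior Normal(555/208, 22/39)
obs 5: x=-8 → posterior Normal(29/36, 88/189)
obs 6: x=-5/4 → posterior Normal(1/2, 44/111)
obs 7: x=-9/2 → posterior Normal(-5/34, 88/255)
obs 8: x=1 → posterior Normal(-1/64, 11/36)
obs 9: x=1 → posterior Normal(19/214, 88/321)

19/214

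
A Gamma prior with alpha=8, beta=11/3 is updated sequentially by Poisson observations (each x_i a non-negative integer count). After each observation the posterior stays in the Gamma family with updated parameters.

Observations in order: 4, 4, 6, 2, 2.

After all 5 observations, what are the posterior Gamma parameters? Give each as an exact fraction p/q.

obs 1: x=4 → posterior Gamma(12, 14/3)
obs 2: x=4 → posterior Gamma(16, 17/3)
obs 3: x=6 → posterior Gamma(22, 20/3)
obs 4: x=2 → posterior Gamma(24, 23/3)
obs 5: x=2 → posterior Gamma(26, 26/3)

alpha=26, beta=26/3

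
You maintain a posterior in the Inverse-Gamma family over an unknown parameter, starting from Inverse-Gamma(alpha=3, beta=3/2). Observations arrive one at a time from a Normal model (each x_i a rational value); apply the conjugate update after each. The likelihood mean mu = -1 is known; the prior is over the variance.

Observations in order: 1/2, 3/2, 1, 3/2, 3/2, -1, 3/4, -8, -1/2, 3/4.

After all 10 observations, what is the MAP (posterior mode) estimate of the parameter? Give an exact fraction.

obs 1: x=1/2 → posterior Inverse-Gamma(7/2, 21/8)
obs 2: x=3/2 → posterior Inverse-Gamma(4, 23/4)
obs 3: x=1 → posterior Inverse-Gamma(9/2, 31/4)
obs 4: x=3/2 → posterior Inverse-Gamma(5, 87/8)
obs 5: x=3/2 → posterior Inverse-Gamma(11/2, 14)
obs 6: x=-1 → posterior Inverse-Gamma(6, 14)
obs 7: x=3/4 → posterior Inverse-Gamma(13/2, 497/32)
obs 8: x=-8 → posterior Inverse-Gamma(7, 1281/32)
obs 9: x=-1/2 → posterior Inverse-Gamma(15/2, 1285/32)
obs 10: x=3/4 → posterior Inverse-Gamma(8, 667/16)

667/144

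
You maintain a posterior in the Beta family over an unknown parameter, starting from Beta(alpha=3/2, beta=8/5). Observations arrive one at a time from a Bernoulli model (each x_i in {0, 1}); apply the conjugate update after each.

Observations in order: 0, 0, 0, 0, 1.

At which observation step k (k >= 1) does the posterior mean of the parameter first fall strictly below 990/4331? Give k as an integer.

obs 1: x=0 → posterior Beta(3/2, 13/5)
obs 2: x=0 → posterior Beta(3/2, 18/5)
obs 3: x=0 → posterior Beta(3/2, 23/5)
obs 4: x=0 → posterior Beta(3/2, 28/5)
obs 5: x=1 → posterior Beta(5/2, 28/5)

k = 4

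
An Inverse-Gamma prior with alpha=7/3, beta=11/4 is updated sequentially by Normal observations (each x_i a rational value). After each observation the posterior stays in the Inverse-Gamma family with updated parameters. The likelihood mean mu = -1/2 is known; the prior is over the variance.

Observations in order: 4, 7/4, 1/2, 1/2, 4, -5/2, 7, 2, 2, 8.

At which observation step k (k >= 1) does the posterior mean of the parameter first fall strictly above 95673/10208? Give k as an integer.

obs 1: x=4 → posterior Inverse-Gamma(17/6, 103/8)
obs 2: x=7/4 → posterior Inverse-Gamma(10/3, 493/32)
obs 3: x=1/2 → posterior Inverse-Gamma(23/6, 509/32)
obs 4: x=1/2 → posterior Inverse-Gamma(13/3, 525/32)
obs 5: x=4 → posterior Inverse-Gamma(29/6, 849/32)
obs 6: x=-5/2 → posterior Inverse-Gamma(16/3, 913/32)
obs 7: x=7 → posterior Inverse-Gamma(35/6, 1813/32)
obs 8: x=2 → posterior Inverse-Gamma(19/3, 1913/32)
obs 9: x=2 → posterior Inverse-Gamma(41/6, 2013/32)
obs 10: x=8 → posterior Inverse-Gamma(22/3, 3169/32)

k = 7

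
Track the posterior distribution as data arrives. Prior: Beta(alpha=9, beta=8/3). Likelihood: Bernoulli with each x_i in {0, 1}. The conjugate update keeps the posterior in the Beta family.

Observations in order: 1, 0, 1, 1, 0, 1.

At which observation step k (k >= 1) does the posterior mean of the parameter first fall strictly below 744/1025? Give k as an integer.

obs 1: x=1 → posterior Beta(10, 8/3)
obs 2: x=0 → posterior Beta(10, 11/3)
obs 3: x=1 → posterior Beta(11, 11/3)
obs 4: x=1 → posterior Beta(12, 11/3)
obs 5: x=0 → posterior Beta(12, 14/3)
obs 6: x=1 → posterior Beta(13, 14/3)

k = 5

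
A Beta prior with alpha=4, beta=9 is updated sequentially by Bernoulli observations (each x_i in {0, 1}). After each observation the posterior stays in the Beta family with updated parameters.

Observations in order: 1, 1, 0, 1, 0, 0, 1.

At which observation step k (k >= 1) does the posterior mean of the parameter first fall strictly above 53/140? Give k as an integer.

obs 1: x=1 → posterior Beta(5, 9)
obs 2: x=1 → posterior Beta(6, 9)
obs 3: x=0 → posterior Beta(6, 10)
obs 4: x=1 → posterior Beta(7, 10)
obs 5: x=0 → posterior Beta(7, 11)
obs 6: x=0 → posterior Beta(7, 12)
obs 7: x=1 → posterior Beta(8, 12)

k = 2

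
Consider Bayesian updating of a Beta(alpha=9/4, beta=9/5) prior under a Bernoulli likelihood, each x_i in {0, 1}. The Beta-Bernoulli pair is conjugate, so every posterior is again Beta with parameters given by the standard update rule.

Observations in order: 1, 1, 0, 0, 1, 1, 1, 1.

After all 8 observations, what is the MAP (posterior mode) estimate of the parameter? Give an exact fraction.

145/201

obs 1: x=1 → posterior Beta(13/4, 9/5)
obs 2: x=1 → posterior Beta(17/4, 9/5)
obs 3: x=0 → posterior Beta(17/4, 14/5)
obs 4: x=0 → posterior Beta(17/4, 19/5)
obs 5: x=1 → posterior Beta(21/4, 19/5)
obs 6: x=1 → posterior Beta(25/4, 19/5)
obs 7: x=1 → posterior Beta(29/4, 19/5)
obs 8: x=1 → posterior Beta(33/4, 19/5)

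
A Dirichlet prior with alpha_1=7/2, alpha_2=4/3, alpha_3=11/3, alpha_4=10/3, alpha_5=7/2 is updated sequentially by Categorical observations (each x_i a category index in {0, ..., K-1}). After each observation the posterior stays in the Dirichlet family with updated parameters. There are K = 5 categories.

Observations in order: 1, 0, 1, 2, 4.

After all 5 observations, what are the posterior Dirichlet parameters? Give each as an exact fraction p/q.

alpha_1=9/2, alpha_2=10/3, alpha_3=14/3, alpha_4=10/3, alpha_5=9/2

obs 1: x=1 → posterior Dirichlet(7/2, 7/3, 11/3, 10/3, 7/2)
obs 2: x=0 → posterior Dirichlet(9/2, 7/3, 11/3, 10/3, 7/2)
obs 3: x=1 → posterior Dirichlet(9/2, 10/3, 11/3, 10/3, 7/2)
obs 4: x=2 → posterior Dirichlet(9/2, 10/3, 14/3, 10/3, 7/2)
obs 5: x=4 → posterior Dirichlet(9/2, 10/3, 14/3, 10/3, 9/2)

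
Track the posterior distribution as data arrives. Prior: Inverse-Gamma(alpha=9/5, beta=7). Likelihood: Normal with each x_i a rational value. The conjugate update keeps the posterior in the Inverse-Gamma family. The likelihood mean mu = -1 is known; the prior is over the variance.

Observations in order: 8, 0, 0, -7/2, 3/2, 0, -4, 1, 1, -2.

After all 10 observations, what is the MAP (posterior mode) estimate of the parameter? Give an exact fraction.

obs 1: x=8 → posterior Inverse-Gamma(23/10, 95/2)
obs 2: x=0 → posterior Inverse-Gamma(14/5, 48)
obs 3: x=0 → posterior Inverse-Gamma(33/10, 97/2)
obs 4: x=-7/2 → posterior Inverse-Gamma(19/5, 413/8)
obs 5: x=3/2 → posterior Inverse-Gamma(43/10, 219/4)
obs 6: x=0 → posterior Inverse-Gamma(24/5, 221/4)
obs 7: x=-4 → posterior Inverse-Gamma(53/10, 239/4)
obs 8: x=1 → posterior Inverse-Gamma(29/5, 247/4)
obs 9: x=1 → posterior Inverse-Gamma(63/10, 255/4)
obs 10: x=-2 → posterior Inverse-Gamma(34/5, 257/4)

1285/156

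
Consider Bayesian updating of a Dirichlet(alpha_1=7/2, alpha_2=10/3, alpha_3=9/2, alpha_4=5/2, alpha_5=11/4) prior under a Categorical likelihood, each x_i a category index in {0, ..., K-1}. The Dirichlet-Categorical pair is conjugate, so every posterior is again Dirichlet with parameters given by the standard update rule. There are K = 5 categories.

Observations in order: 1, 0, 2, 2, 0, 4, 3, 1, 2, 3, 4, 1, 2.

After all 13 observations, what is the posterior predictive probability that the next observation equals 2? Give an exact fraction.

obs 1: x=1 → posterior Dirichlet(7/2, 13/3, 9/2, 5/2, 11/4)
obs 2: x=0 → posterior Dirichlet(9/2, 13/3, 9/2, 5/2, 11/4)
obs 3: x=2 → posterior Dirichlet(9/2, 13/3, 11/2, 5/2, 11/4)
obs 4: x=2 → posterior Dirichlet(9/2, 13/3, 13/2, 5/2, 11/4)
obs 5: x=0 → posterior Dirichlet(11/2, 13/3, 13/2, 5/2, 11/4)
obs 6: x=4 → posterior Dirichlet(11/2, 13/3, 13/2, 5/2, 15/4)
obs 7: x=3 → posterior Dirichlet(11/2, 13/3, 13/2, 7/2, 15/4)
obs 8: x=1 → posterior Dirichlet(11/2, 16/3, 13/2, 7/2, 15/4)
obs 9: x=2 → posterior Dirichlet(11/2, 16/3, 15/2, 7/2, 15/4)
obs 10: x=3 → posterior Dirichlet(11/2, 16/3, 15/2, 9/2, 15/4)
obs 11: x=4 → posterior Dirichlet(11/2, 16/3, 15/2, 9/2, 19/4)
obs 12: x=1 → posterior Dirichlet(11/2, 19/3, 15/2, 9/2, 19/4)
obs 13: x=2 → posterior Dirichlet(11/2, 19/3, 17/2, 9/2, 19/4)

102/355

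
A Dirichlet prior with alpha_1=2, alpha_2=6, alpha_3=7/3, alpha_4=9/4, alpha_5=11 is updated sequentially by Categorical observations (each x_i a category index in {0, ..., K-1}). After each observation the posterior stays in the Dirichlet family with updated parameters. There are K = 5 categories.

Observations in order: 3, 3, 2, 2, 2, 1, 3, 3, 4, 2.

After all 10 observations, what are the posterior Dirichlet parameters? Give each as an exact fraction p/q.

alpha_1=2, alpha_2=7, alpha_3=19/3, alpha_4=25/4, alpha_5=12

obs 1: x=3 → posterior Dirichlet(2, 6, 7/3, 13/4, 11)
obs 2: x=3 → posterior Dirichlet(2, 6, 7/3, 17/4, 11)
obs 3: x=2 → posterior Dirichlet(2, 6, 10/3, 17/4, 11)
obs 4: x=2 → posterior Dirichlet(2, 6, 13/3, 17/4, 11)
obs 5: x=2 → posterior Dirichlet(2, 6, 16/3, 17/4, 11)
obs 6: x=1 → posterior Dirichlet(2, 7, 16/3, 17/4, 11)
obs 7: x=3 → posterior Dirichlet(2, 7, 16/3, 21/4, 11)
obs 8: x=3 → posterior Dirichlet(2, 7, 16/3, 25/4, 11)
obs 9: x=4 → posterior Dirichlet(2, 7, 16/3, 25/4, 12)
obs 10: x=2 → posterior Dirichlet(2, 7, 19/3, 25/4, 12)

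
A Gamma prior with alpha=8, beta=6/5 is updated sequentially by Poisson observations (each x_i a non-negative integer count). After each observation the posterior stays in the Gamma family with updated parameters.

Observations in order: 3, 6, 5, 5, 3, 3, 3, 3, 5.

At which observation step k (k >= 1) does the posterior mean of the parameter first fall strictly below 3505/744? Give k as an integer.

k = 6

obs 1: x=3 → posterior Gamma(11, 11/5)
obs 2: x=6 → posterior Gamma(17, 16/5)
obs 3: x=5 → posterior Gamma(22, 21/5)
obs 4: x=5 → posterior Gamma(27, 26/5)
obs 5: x=3 → posterior Gamma(30, 31/5)
obs 6: x=3 → posterior Gamma(33, 36/5)
obs 7: x=3 → posterior Gamma(36, 41/5)
obs 8: x=3 → posterior Gamma(39, 46/5)
obs 9: x=5 → posterior Gamma(44, 51/5)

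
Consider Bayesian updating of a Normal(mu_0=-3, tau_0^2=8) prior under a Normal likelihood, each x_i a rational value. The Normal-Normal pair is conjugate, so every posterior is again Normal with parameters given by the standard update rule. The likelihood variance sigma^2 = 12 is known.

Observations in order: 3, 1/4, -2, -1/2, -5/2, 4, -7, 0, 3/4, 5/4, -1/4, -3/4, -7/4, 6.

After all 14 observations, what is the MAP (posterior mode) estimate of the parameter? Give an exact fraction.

obs 1: x=3 → posterior Normal(-3/5, 24/5)
obs 2: x=1/4 → posterior Normal(-5/14, 24/7)
obs 3: x=-2 → posterior Normal(-13/18, 8/3)
obs 4: x=-1/2 → posterior Normal(-15/22, 24/11)
obs 5: x=-5/2 → posterior Normal(-25/26, 24/13)
obs 6: x=4 → posterior Normal(-3/10, 8/5)
obs 7: x=-7 → posterior Normal(-37/34, 24/17)
obs 8: x=0 → posterior Normal(-37/38, 24/19)
obs 9: x=3/4 → posterior Normal(-17/21, 8/7)
obs 10: x=5/4 → posterior Normal(-29/46, 24/23)
obs 11: x=-1/4 → posterior Normal(-3/5, 24/25)
obs 12: x=-3/4 → posterior Normal(-11/18, 8/9)
obs 13: x=-7/4 → posterior Normal(-20/29, 24/29)
obs 14: x=6 → posterior Normal(-8/31, 24/31)

-8/31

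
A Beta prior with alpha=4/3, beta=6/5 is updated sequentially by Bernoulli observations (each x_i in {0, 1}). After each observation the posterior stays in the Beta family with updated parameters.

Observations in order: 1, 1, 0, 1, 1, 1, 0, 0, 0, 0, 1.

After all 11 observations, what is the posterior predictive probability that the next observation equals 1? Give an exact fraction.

obs 1: x=1 → posterior Beta(7/3, 6/5)
obs 2: x=1 → posterior Beta(10/3, 6/5)
obs 3: x=0 → posterior Beta(10/3, 11/5)
obs 4: x=1 → posterior Beta(13/3, 11/5)
obs 5: x=1 → posterior Beta(16/3, 11/5)
obs 6: x=1 → posterior Beta(19/3, 11/5)
obs 7: x=0 → posterior Beta(19/3, 16/5)
obs 8: x=0 → posterior Beta(19/3, 21/5)
obs 9: x=0 → posterior Beta(19/3, 26/5)
obs 10: x=0 → posterior Beta(19/3, 31/5)
obs 11: x=1 → posterior Beta(22/3, 31/5)

110/203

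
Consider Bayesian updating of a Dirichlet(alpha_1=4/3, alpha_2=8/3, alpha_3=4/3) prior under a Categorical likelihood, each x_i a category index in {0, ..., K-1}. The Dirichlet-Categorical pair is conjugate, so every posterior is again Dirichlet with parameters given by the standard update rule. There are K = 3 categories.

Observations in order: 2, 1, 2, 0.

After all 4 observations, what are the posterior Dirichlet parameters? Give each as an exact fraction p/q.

alpha_1=7/3, alpha_2=11/3, alpha_3=10/3

obs 1: x=2 → posterior Dirichlet(4/3, 8/3, 7/3)
obs 2: x=1 → posterior Dirichlet(4/3, 11/3, 7/3)
obs 3: x=2 → posterior Dirichlet(4/3, 11/3, 10/3)
obs 4: x=0 → posterior Dirichlet(7/3, 11/3, 10/3)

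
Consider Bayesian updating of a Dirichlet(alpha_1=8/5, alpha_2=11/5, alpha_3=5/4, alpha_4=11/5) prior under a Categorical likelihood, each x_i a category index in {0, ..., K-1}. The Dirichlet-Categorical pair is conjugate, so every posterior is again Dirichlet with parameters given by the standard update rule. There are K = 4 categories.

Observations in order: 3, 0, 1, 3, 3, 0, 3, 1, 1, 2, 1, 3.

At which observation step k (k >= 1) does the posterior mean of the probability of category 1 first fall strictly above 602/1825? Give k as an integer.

obs 1: x=3 → posterior Dirichlet(8/5, 11/5, 5/4, 16/5)
obs 2: x=0 → posterior Dirichlet(13/5, 11/5, 5/4, 16/5)
obs 3: x=1 → posterior Dirichlet(13/5, 16/5, 5/4, 16/5)
obs 4: x=3 → posterior Dirichlet(13/5, 16/5, 5/4, 21/5)
obs 5: x=3 → posterior Dirichlet(13/5, 16/5, 5/4, 26/5)
obs 6: x=0 → posterior Dirichlet(18/5, 16/5, 5/4, 26/5)
obs 7: x=3 → posterior Dirichlet(18/5, 16/5, 5/4, 31/5)
obs 8: x=1 → posterior Dirichlet(18/5, 21/5, 5/4, 31/5)
obs 9: x=1 → posterior Dirichlet(18/5, 26/5, 5/4, 31/5)
obs 10: x=2 → posterior Dirichlet(18/5, 26/5, 9/4, 31/5)
obs 11: x=1 → posterior Dirichlet(18/5, 31/5, 9/4, 31/5)
obs 12: x=3 → posterior Dirichlet(18/5, 31/5, 9/4, 36/5)

k = 11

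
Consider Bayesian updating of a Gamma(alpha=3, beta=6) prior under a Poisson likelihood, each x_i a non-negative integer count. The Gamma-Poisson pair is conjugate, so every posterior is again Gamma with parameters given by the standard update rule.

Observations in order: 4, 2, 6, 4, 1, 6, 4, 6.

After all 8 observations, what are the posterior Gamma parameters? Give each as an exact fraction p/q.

obs 1: x=4 → posterior Gamma(7, 7)
obs 2: x=2 → posterior Gamma(9, 8)
obs 3: x=6 → posterior Gamma(15, 9)
obs 4: x=4 → posterior Gamma(19, 10)
obs 5: x=1 → posterior Gamma(20, 11)
obs 6: x=6 → posterior Gamma(26, 12)
obs 7: x=4 → posterior Gamma(30, 13)
obs 8: x=6 → posterior Gamma(36, 14)

alpha=36, beta=14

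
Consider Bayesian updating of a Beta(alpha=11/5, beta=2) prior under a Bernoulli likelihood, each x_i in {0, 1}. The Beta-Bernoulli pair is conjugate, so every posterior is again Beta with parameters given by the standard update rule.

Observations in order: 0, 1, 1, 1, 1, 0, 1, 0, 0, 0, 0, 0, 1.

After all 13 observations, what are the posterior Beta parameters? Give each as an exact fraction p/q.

obs 1: x=0 → posterior Beta(11/5, 3)
obs 2: x=1 → posterior Beta(16/5, 3)
obs 3: x=1 → posterior Beta(21/5, 3)
obs 4: x=1 → posterior Beta(26/5, 3)
obs 5: x=1 → posterior Beta(31/5, 3)
obs 6: x=0 → posterior Beta(31/5, 4)
obs 7: x=1 → posterior Beta(36/5, 4)
obs 8: x=0 → posterior Beta(36/5, 5)
obs 9: x=0 → posterior Beta(36/5, 6)
obs 10: x=0 → posterior Beta(36/5, 7)
obs 11: x=0 → posterior Beta(36/5, 8)
obs 12: x=0 → posterior Beta(36/5, 9)
obs 13: x=1 → posterior Beta(41/5, 9)

alpha=41/5, beta=9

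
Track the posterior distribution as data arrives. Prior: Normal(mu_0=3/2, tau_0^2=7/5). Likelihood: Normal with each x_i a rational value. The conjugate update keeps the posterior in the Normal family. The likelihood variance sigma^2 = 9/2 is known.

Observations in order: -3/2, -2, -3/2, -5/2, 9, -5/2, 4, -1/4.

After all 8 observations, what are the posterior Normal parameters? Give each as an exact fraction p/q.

obs 1: x=-3/2 → posterior Normal(93/118, 63/59)
obs 2: x=-2 → posterior Normal(37/146, 63/73)
obs 3: x=-3/2 → posterior Normal(-5/174, 21/29)
obs 4: x=-5/2 → posterior Normal(-75/202, 63/101)
obs 5: x=9 → posterior Normal(177/230, 63/115)
obs 6: x=-5/2 → posterior Normal(107/258, 21/43)
obs 7: x=4 → posterior Normal(219/286, 63/143)
obs 8: x=-1/4 → posterior Normal(106/157, 63/157)

mu_0=106/157, tau_0^2=63/157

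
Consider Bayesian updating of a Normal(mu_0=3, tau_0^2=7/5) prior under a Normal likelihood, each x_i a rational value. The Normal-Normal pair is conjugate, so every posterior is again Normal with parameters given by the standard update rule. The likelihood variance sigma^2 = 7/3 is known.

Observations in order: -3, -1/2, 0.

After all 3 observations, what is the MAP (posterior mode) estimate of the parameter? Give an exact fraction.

9/28

obs 1: x=-3 → posterior Normal(3/4, 7/8)
obs 2: x=-1/2 → posterior Normal(9/22, 7/11)
obs 3: x=0 → posterior Normal(9/28, 1/2)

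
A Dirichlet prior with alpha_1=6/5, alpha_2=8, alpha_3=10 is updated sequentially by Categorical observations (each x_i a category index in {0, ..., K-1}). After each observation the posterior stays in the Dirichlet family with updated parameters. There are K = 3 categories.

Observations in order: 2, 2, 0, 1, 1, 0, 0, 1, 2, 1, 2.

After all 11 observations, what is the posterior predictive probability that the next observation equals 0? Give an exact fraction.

obs 1: x=2 → posterior Dirichlet(6/5, 8, 11)
obs 2: x=2 → posterior Dirichlet(6/5, 8, 12)
obs 3: x=0 → posterior Dirichlet(11/5, 8, 12)
obs 4: x=1 → posterior Dirichlet(11/5, 9, 12)
obs 5: x=1 → posterior Dirichlet(11/5, 10, 12)
obs 6: x=0 → posterior Dirichlet(16/5, 10, 12)
obs 7: x=0 → posterior Dirichlet(21/5, 10, 12)
obs 8: x=1 → posterior Dirichlet(21/5, 11, 12)
obs 9: x=2 → posterior Dirichlet(21/5, 11, 13)
obs 10: x=1 → posterior Dirichlet(21/5, 12, 13)
obs 11: x=2 → posterior Dirichlet(21/5, 12, 14)

21/151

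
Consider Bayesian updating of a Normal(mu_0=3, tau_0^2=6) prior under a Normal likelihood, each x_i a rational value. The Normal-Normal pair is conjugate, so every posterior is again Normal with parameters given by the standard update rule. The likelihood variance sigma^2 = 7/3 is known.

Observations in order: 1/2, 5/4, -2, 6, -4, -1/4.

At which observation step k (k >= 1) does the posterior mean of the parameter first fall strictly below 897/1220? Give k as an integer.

k = 3

obs 1: x=1/2 → posterior Normal(6/5, 42/25)
obs 2: x=5/4 → posterior Normal(105/86, 42/43)
obs 3: x=-2 → posterior Normal(33/122, 42/61)
obs 4: x=6 → posterior Normal(249/158, 42/79)
obs 5: x=-4 → posterior Normal(105/194, 42/97)
obs 6: x=-1/4 → posterior Normal(48/115, 42/115)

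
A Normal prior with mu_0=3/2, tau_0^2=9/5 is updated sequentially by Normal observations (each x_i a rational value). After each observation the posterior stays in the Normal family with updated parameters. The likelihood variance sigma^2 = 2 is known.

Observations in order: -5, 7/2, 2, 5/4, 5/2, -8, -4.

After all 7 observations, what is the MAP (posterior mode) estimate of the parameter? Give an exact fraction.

obs 1: x=-5 → posterior Normal(-30/19, 18/19)
obs 2: x=7/2 → posterior Normal(3/56, 9/14)
obs 3: x=2 → posterior Normal(39/74, 18/37)
obs 4: x=5/4 → posterior Normal(123/184, 9/23)
obs 5: x=5/2 → posterior Normal(213/220, 18/55)
obs 6: x=-8 → posterior Normal(-75/256, 9/32)
obs 7: x=-4 → posterior Normal(-3/4, 18/73)

-3/4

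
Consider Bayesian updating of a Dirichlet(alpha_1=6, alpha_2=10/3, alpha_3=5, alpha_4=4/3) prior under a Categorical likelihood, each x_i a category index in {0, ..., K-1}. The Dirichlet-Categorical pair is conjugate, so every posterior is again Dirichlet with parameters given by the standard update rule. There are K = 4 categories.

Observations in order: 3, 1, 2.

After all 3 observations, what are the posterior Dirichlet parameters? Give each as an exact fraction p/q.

obs 1: x=3 → posterior Dirichlet(6, 10/3, 5, 7/3)
obs 2: x=1 → posterior Dirichlet(6, 13/3, 5, 7/3)
obs 3: x=2 → posterior Dirichlet(6, 13/3, 6, 7/3)

alpha_1=6, alpha_2=13/3, alpha_3=6, alpha_4=7/3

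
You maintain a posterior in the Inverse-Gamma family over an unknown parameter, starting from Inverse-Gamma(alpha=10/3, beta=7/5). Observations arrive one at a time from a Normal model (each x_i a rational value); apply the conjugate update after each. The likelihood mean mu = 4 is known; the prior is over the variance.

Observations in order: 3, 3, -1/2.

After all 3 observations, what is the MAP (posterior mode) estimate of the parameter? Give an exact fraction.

obs 1: x=3 → posterior Inverse-Gamma(23/6, 19/10)
obs 2: x=3 → posterior Inverse-Gamma(13/3, 12/5)
obs 3: x=-1/2 → posterior Inverse-Gamma(29/6, 501/40)

1503/700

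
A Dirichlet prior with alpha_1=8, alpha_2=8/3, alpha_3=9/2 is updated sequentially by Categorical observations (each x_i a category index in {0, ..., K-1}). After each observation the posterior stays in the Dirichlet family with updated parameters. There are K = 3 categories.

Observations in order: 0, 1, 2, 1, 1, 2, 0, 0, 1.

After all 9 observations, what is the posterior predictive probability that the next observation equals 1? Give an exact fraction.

8/29

obs 1: x=0 → posterior Dirichlet(9, 8/3, 9/2)
obs 2: x=1 → posterior Dirichlet(9, 11/3, 9/2)
obs 3: x=2 → posterior Dirichlet(9, 11/3, 11/2)
obs 4: x=1 → posterior Dirichlet(9, 14/3, 11/2)
obs 5: x=1 → posterior Dirichlet(9, 17/3, 11/2)
obs 6: x=2 → posterior Dirichlet(9, 17/3, 13/2)
obs 7: x=0 → posterior Dirichlet(10, 17/3, 13/2)
obs 8: x=0 → posterior Dirichlet(11, 17/3, 13/2)
obs 9: x=1 → posterior Dirichlet(11, 20/3, 13/2)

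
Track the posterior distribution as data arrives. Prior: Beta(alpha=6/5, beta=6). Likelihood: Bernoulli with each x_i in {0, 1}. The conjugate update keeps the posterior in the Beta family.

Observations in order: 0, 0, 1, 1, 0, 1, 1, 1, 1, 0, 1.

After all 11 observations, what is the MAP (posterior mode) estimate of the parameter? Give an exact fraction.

4/9

obs 1: x=0 → posterior Beta(6/5, 7)
obs 2: x=0 → posterior Beta(6/5, 8)
obs 3: x=1 → posterior Beta(11/5, 8)
obs 4: x=1 → posterior Beta(16/5, 8)
obs 5: x=0 → posterior Beta(16/5, 9)
obs 6: x=1 → posterior Beta(21/5, 9)
obs 7: x=1 → posterior Beta(26/5, 9)
obs 8: x=1 → posterior Beta(31/5, 9)
obs 9: x=1 → posterior Beta(36/5, 9)
obs 10: x=0 → posterior Beta(36/5, 10)
obs 11: x=1 → posterior Beta(41/5, 10)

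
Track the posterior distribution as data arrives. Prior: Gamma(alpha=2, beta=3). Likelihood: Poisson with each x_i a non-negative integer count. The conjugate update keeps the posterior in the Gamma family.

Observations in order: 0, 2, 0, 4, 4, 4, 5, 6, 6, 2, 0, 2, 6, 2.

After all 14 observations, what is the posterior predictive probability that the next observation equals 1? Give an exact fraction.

obs 1: x=0 → posterior Gamma(2, 4)
obs 2: x=2 → posterior Gamma(4, 5)
obs 3: x=0 → posterior Gamma(4, 6)
obs 4: x=4 → posterior Gamma(8, 7)
obs 5: x=4 → posterior Gamma(12, 8)
obs 6: x=4 → posterior Gamma(16, 9)
obs 7: x=5 → posterior Gamma(21, 10)
obs 8: x=6 → posterior Gamma(27, 11)
obs 9: x=6 → posterior Gamma(33, 12)
obs 10: x=2 → posterior Gamma(35, 13)
obs 11: x=0 → posterior Gamma(35, 14)
obs 12: x=2 → posterior Gamma(37, 15)
obs 13: x=6 → posterior Gamma(43, 16)
obs 14: x=2 → posterior Gamma(45, 17)

117265825826638944558327959722081131523154045918662411285/614175835514735724603906061469112321942930960211179995136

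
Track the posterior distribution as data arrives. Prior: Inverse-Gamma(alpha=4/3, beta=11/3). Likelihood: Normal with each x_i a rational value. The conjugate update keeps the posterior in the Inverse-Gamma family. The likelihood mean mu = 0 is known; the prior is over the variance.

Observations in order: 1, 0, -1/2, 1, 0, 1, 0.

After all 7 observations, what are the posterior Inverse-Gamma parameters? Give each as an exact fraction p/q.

alpha=29/6, beta=127/24

obs 1: x=1 → posterior Inverse-Gamma(11/6, 25/6)
obs 2: x=0 → posterior Inverse-Gamma(7/3, 25/6)
obs 3: x=-1/2 → posterior Inverse-Gamma(17/6, 103/24)
obs 4: x=1 → posterior Inverse-Gamma(10/3, 115/24)
obs 5: x=0 → posterior Inverse-Gamma(23/6, 115/24)
obs 6: x=1 → posterior Inverse-Gamma(13/3, 127/24)
obs 7: x=0 → posterior Inverse-Gamma(29/6, 127/24)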